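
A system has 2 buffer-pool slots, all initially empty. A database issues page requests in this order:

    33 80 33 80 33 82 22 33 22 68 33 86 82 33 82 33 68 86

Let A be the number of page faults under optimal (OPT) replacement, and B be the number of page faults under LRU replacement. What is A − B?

Under OPT: F F . . . F F . . F . F F . . . F F → 9 faults.
Under LRU: F F . . . F F F . F F F F F . . F F → 12 faults.
A − B = 9 − 12 = -3.

-3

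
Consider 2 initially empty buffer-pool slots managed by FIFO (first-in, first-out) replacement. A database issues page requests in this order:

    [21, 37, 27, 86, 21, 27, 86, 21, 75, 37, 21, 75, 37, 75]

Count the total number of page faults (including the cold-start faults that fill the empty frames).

13

21: miss, frames {21}
37: miss, frames {21,37}
27: miss, evict 21, frames {37,27}
86: miss, evict 37, frames {27,86}
21: miss, evict 27, frames {86,21}
27: miss, evict 86, frames {21,27}
86: miss, evict 21, frames {27,86}
21: miss, evict 27, frames {86,21}
75: miss, evict 86, frames {21,75}
37: miss, evict 21, frames {75,37}
21: miss, evict 75, frames {37,21}
75: miss, evict 37, frames {21,75}
37: miss, evict 21, frames {75,37}
75: hit
Page faults: 13.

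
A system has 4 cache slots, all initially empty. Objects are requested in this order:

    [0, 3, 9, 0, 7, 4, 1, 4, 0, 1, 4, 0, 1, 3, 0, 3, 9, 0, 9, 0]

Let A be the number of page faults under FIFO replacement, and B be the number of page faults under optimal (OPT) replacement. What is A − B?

Under FIFO: F F F . F F F . F . . . . F . . F . . . → 9 faults.
Under OPT: F F F . F F F . . . . . . . . . F . . . → 7 faults.
A − B = 9 − 7 = 2.

2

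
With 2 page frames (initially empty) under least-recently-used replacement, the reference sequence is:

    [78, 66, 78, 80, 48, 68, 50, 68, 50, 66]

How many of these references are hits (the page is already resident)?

3

78 -> miss, frames [78]
66 -> miss, frames [78, 66]
78 -> hit
80 -> miss, evict 66, frames [78, 80]
48 -> miss, evict 78, frames [80, 48]
68 -> miss, evict 80, frames [48, 68]
50 -> miss, evict 48, frames [68, 50]
68 -> hit
50 -> hit
66 -> miss, evict 68, frames [50, 66]
Hits: 3.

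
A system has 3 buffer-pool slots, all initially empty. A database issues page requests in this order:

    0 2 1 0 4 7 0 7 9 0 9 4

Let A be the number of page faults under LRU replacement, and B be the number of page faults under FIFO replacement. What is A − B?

Under LRU: F F F . F F . . F . . F → 7 faults.
Under FIFO: F F F . F F F . F . . F → 8 faults.
A − B = 7 − 8 = -1.

-1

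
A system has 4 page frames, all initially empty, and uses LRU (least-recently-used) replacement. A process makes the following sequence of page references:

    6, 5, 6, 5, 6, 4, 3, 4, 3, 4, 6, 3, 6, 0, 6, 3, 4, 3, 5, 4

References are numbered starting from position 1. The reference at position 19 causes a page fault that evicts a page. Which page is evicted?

0

pos 1: 6 -> miss, frames [6]
pos 2: 5 -> miss, frames [6, 5]
pos 3: 6 -> hit
pos 4: 5 -> hit
pos 5: 6 -> hit
pos 6: 4 -> miss, frames [5, 6, 4]
pos 7: 3 -> miss, frames [5, 6, 4, 3]
pos 8: 4 -> hit
pos 9: 3 -> hit
pos 10: 4 -> hit
pos 11: 6 -> hit
pos 12: 3 -> hit
pos 13: 6 -> hit
pos 14: 0 -> miss, evict 5, frames [4, 3, 6, 0]
pos 15: 6 -> hit
pos 16: 3 -> hit
pos 17: 4 -> hit
pos 18: 3 -> hit
pos 19: 5 -> miss, evict 0, frames [6, 4, 3, 5]
At position 19, page 0 is evicted.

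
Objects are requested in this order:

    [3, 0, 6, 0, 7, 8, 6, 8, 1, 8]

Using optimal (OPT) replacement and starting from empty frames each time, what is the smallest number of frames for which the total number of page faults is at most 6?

f=1: 10 faults
f=2: 6 faults
f=3: 6 faults
f=4: 6 faults
f=5: 6 faults
f=6: 6 faults
Smallest f with faults ≤ 6 is 2.

2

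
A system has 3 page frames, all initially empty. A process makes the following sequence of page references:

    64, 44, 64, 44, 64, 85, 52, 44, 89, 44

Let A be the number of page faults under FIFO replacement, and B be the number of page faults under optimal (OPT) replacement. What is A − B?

1

Under FIFO: F F . . . F F . F F → 6 faults.
Under OPT: F F . . . F F . F . → 5 faults.
A − B = 6 − 5 = 1.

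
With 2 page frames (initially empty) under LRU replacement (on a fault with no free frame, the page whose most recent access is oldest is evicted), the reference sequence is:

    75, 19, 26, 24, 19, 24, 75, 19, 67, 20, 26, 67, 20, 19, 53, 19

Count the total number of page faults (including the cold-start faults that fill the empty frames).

75 -> miss, frames (75)
19 -> miss, frames (75 19)
26 -> miss, evict 75, frames (19 26)
24 -> miss, evict 19, frames (26 24)
19 -> miss, evict 26, frames (24 19)
24 -> hit
75 -> miss, evict 19, frames (24 75)
19 -> miss, evict 24, frames (75 19)
67 -> miss, evict 75, frames (19 67)
20 -> miss, evict 19, frames (67 20)
26 -> miss, evict 67, frames (20 26)
67 -> miss, evict 20, frames (26 67)
20 -> miss, evict 26, frames (67 20)
19 -> miss, evict 67, frames (20 19)
53 -> miss, evict 20, frames (19 53)
19 -> hit
Page faults: 14.

14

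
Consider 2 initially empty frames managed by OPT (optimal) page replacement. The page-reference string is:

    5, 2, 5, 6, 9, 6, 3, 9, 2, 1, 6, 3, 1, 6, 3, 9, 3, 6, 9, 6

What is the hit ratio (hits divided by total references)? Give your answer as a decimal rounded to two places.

5: miss, frames {5}
2: miss, frames {5,2}
5: hit
6: miss, evict 5, frames {2,6}
9: miss, evict 2, frames {6,9}
6: hit
3: miss, evict 6, frames {9,3}
9: hit
2: miss, evict 9, frames {3,2}
1: miss, evict 2, frames {3,1}
6: miss, evict 1, frames {3,6}
3: hit
1: miss, evict 3, frames {6,1}
6: hit
3: miss, evict 1, frames {6,3}
9: miss, evict 6, frames {3,9}
3: hit
6: miss, evict 3, frames {9,6}
9: hit
6: hit
Hits: 8 of 20 references → 8/20 = 0.4000.

0.40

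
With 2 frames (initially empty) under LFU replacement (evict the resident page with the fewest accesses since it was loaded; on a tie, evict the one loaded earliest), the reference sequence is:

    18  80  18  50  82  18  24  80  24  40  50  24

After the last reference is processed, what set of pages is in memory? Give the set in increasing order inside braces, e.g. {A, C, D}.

18 -> miss, frames (18)
80 -> miss, frames (18 80)
18 -> hit
50 -> miss, evict 80, frames (18 50)
82 -> miss, evict 50, frames (18 82)
18 -> hit
24 -> miss, evict 82, frames (18 24)
80 -> miss, evict 24, frames (18 80)
24 -> miss, evict 80, frames (18 24)
40 -> miss, evict 24, frames (18 40)
50 -> miss, evict 40, frames (18 50)
24 -> miss, evict 50, frames (18 24)

{18, 24}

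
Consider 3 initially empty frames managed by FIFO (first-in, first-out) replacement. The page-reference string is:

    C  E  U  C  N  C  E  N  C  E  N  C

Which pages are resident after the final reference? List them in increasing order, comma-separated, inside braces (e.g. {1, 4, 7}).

C: fault, frames [C]
E: fault, frames [C, E]
U: fault, frames [C, E, U]
C: hit
N: fault, evict C, frames [E, U, N]
C: fault, evict E, frames [U, N, C]
E: fault, evict U, frames [N, C, E]
N: hit
C: hit
E: hit
N: hit
C: hit

{C, E, N}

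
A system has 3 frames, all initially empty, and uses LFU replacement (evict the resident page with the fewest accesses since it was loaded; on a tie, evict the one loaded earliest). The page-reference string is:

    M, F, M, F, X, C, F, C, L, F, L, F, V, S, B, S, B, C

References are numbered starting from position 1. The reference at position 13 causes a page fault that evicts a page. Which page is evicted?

pos 1: M -> miss, frames (M)
pos 2: F -> miss, frames (M F)
pos 3: M -> hit
pos 4: F -> hit
pos 5: X -> miss, frames (M F X)
pos 6: C -> miss, evict X, frames (M F C)
pos 7: F -> hit
pos 8: C -> hit
pos 9: L -> miss, evict M, frames (F C L)
pos 10: F -> hit
pos 11: L -> hit
pos 12: F -> hit
pos 13: V -> miss, evict C, frames (F L V)
At position 13, page C is evicted.

C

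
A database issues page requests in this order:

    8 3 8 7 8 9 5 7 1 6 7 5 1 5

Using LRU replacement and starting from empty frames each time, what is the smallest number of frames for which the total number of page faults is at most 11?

f=1: 14 faults
f=2: 11 faults
f=3: 10 faults
f=4: 7 faults
f=5: 7 faults
f=6: 7 faults
f=7: 7 faults
Smallest f with faults ≤ 11 is 2.

2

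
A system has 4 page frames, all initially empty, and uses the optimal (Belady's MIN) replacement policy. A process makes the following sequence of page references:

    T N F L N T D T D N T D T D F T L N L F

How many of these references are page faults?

T: fault, frames (T)
N: fault, frames (T N)
F: fault, frames (T N F)
L: fault, frames (T N F L)
N: hit
T: hit
D: fault, evict L, frames (T N F D)
T: hit
D: hit
N: hit
T: hit
D: hit
T: hit
D: hit
F: hit
T: hit
L: fault, evict D, frames (T N F L)
N: hit
L: hit
F: hit
Page faults: 6.

6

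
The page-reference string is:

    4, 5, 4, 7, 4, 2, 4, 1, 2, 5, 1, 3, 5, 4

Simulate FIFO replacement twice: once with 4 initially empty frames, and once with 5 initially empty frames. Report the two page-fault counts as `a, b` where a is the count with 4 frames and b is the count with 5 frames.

4 frames: F F . F . F . F . . . F F F → 8 faults.
5 frames: F F . F . F . F . . . F . F → 7 faults.
7 < 8: adding a frame reduced faults, as is typical.

8, 7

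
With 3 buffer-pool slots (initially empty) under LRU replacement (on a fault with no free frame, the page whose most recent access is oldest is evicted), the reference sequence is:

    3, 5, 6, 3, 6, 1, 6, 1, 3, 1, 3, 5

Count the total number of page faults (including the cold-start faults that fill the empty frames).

5

3: miss, frames [3]
5: miss, frames [3, 5]
6: miss, frames [3, 5, 6]
3: hit
6: hit
1: miss, evict 5, frames [3, 6, 1]
6: hit
1: hit
3: hit
1: hit
3: hit
5: miss, evict 6, frames [1, 3, 5]
Page faults: 5.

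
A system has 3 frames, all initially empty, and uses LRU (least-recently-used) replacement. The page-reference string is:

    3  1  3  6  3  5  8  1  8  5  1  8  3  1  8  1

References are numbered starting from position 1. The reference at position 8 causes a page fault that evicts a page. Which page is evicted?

3

pos 1: 3: fault, frames [3]
pos 2: 1: fault, frames [3, 1]
pos 3: 3: hit
pos 4: 6: fault, frames [1, 3, 6]
pos 5: 3: hit
pos 6: 5: fault, evict 1, frames [6, 3, 5]
pos 7: 8: fault, evict 6, frames [3, 5, 8]
pos 8: 1: fault, evict 3, frames [5, 8, 1]
At position 8, page 3 is evicted.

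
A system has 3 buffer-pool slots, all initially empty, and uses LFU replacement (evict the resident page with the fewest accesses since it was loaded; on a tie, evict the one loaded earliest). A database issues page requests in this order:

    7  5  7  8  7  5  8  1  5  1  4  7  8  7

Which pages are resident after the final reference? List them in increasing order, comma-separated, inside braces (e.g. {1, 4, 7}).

7 → miss, frames (7)
5 → miss, frames (7 5)
7 → hit
8 → miss, frames (7 5 8)
7 → hit
5 → hit
8 → hit
1 → miss, evict 5, frames (7 8 1)
5 → miss, evict 1, frames (7 8 5)
1 → miss, evict 5, frames (7 8 1)
4 → miss, evict 1, frames (7 8 4)
7 → hit
8 → hit
7 → hit

{4, 7, 8}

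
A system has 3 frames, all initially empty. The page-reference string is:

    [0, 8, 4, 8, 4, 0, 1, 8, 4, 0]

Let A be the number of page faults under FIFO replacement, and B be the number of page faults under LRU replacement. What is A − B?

Under FIFO: F F F . . . F . . F → 5 faults.
Under LRU: F F F . . . F F F F → 7 faults.
A − B = 5 − 7 = -2.

-2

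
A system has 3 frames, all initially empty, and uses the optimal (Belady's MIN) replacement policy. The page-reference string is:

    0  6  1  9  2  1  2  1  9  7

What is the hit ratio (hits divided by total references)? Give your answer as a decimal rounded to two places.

0.40

0: miss, frames {0}
6: miss, frames {0,6}
1: miss, frames {0,6,1}
9: miss, evict 6, frames {0,1,9}
2: miss, evict 0, frames {1,9,2}
1: hit
2: hit
1: hit
9: hit
7: miss, evict 2, frames {1,9,7}
Hits: 4 of 10 references → 4/10 = 0.4000.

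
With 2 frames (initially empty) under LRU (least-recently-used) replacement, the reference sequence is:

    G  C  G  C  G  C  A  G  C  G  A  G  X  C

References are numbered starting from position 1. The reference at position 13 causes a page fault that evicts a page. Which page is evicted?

A

pos 1: G -> fault, frames {G}
pos 2: C -> fault, frames {G,C}
pos 3: G -> hit
pos 4: C -> hit
pos 5: G -> hit
pos 6: C -> hit
pos 7: A -> fault, evict G, frames {C,A}
pos 8: G -> fault, evict C, frames {A,G}
pos 9: C -> fault, evict A, frames {G,C}
pos 10: G -> hit
pos 11: A -> fault, evict C, frames {G,A}
pos 12: G -> hit
pos 13: X -> fault, evict A, frames {G,X}
At position 13, page A is evicted.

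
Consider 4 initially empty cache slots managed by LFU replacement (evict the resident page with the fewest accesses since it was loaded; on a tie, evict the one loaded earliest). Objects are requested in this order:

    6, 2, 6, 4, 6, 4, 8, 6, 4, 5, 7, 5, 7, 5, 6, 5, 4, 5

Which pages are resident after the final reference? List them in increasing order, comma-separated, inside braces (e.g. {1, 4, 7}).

{4, 5, 6, 7}

6: miss, frames (6)
2: miss, frames (6 2)
6: hit
4: miss, frames (6 2 4)
6: hit
4: hit
8: miss, frames (6 2 4 8)
6: hit
4: hit
5: miss, evict 2, frames (6 4 8 5)
7: miss, evict 8, frames (6 4 5 7)
5: hit
7: hit
5: hit
6: hit
5: hit
4: hit
5: hit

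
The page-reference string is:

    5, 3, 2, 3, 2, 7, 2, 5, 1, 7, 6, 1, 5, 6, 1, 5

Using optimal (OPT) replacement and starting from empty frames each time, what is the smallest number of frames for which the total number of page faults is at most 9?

f=1: 16 faults
f=2: 9 faults
f=3: 6 faults
f=4: 6 faults
f=5: 6 faults
f=6: 6 faults
Smallest f with faults ≤ 9 is 2.

2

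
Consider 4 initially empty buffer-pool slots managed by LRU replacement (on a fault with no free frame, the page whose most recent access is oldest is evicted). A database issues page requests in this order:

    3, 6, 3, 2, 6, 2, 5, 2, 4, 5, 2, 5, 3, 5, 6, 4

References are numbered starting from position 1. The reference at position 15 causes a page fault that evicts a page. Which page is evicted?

pos 1: 3 → miss, frames [3]
pos 2: 6 → miss, frames [3, 6]
pos 3: 3 → hit
pos 4: 2 → miss, frames [6, 3, 2]
pos 5: 6 → hit
pos 6: 2 → hit
pos 7: 5 → miss, frames [3, 6, 2, 5]
pos 8: 2 → hit
pos 9: 4 → miss, evict 3, frames [6, 5, 2, 4]
pos 10: 5 → hit
pos 11: 2 → hit
pos 12: 5 → hit
pos 13: 3 → miss, evict 6, frames [4, 2, 5, 3]
pos 14: 5 → hit
pos 15: 6 → miss, evict 4, frames [2, 3, 5, 6]
At position 15, page 4 is evicted.

4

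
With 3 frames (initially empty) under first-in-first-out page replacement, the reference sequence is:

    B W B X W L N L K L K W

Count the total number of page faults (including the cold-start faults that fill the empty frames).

7

B -> fault, frames [B]
W -> fault, frames [B, W]
B -> hit
X -> fault, frames [B, W, X]
W -> hit
L -> fault, evict B, frames [W, X, L]
N -> fault, evict W, frames [X, L, N]
L -> hit
K -> fault, evict X, frames [L, N, K]
L -> hit
K -> hit
W -> fault, evict L, frames [N, K, W]
Page faults: 7.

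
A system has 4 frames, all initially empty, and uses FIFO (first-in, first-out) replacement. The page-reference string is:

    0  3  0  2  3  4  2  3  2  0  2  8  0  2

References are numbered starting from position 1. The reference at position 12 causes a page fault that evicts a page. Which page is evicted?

pos 1: 0 -> fault, frames [0]
pos 2: 3 -> fault, frames [0, 3]
pos 3: 0 -> hit
pos 4: 2 -> fault, frames [0, 3, 2]
pos 5: 3 -> hit
pos 6: 4 -> fault, frames [0, 3, 2, 4]
pos 7: 2 -> hit
pos 8: 3 -> hit
pos 9: 2 -> hit
pos 10: 0 -> hit
pos 11: 2 -> hit
pos 12: 8 -> fault, evict 0, frames [3, 2, 4, 8]
At position 12, page 0 is evicted.

0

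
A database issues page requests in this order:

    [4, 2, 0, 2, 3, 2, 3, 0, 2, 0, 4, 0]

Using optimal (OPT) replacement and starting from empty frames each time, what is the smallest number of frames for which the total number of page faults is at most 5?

f=1: 12 faults
f=2: 6 faults
f=3: 5 faults
f=4: 4 faults
Smallest f with faults ≤ 5 is 3.

3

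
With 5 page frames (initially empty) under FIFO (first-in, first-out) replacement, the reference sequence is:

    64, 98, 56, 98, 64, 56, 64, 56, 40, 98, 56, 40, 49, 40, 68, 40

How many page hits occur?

10

64: miss, frames (64)
98: miss, frames (64 98)
56: miss, frames (64 98 56)
98: hit
64: hit
56: hit
64: hit
56: hit
40: miss, frames (64 98 56 40)
98: hit
56: hit
40: hit
49: miss, frames (64 98 56 40 49)
40: hit
68: miss, evict 64, frames (98 56 40 49 68)
40: hit
Hits: 10.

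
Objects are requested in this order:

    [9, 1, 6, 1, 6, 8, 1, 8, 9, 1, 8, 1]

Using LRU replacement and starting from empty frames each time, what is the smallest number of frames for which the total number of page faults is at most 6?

f=1: 12 faults
f=2: 8 faults
f=3: 5 faults
f=4: 4 faults
Smallest f with faults ≤ 6 is 3.

3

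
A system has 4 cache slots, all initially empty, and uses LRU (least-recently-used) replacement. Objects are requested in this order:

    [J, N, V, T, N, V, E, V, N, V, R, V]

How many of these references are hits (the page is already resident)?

6

J -> fault, frames (J)
N -> fault, frames (J N)
V -> fault, frames (J N V)
T -> fault, frames (J N V T)
N -> hit
V -> hit
E -> fault, evict J, frames (T N V E)
V -> hit
N -> hit
V -> hit
R -> fault, evict T, frames (E N V R)
V -> hit
Hits: 6.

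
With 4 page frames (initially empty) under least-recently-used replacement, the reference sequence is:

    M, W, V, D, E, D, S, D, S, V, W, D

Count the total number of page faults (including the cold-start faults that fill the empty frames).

7

M -> miss, frames [M]
W -> miss, frames [M, W]
V -> miss, frames [M, W, V]
D -> miss, frames [M, W, V, D]
E -> miss, evict M, frames [W, V, D, E]
D -> hit
S -> miss, evict W, frames [V, E, D, S]
D -> hit
S -> hit
V -> hit
W -> miss, evict E, frames [D, S, V, W]
D -> hit
Page faults: 7.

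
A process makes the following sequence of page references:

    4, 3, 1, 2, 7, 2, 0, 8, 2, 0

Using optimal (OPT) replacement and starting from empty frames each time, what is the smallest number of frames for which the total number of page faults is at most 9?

2

f=1: 10 faults
f=2: 8 faults
f=3: 7 faults
f=4: 7 faults
f=5: 7 faults
f=6: 7 faults
f=7: 7 faults
Smallest f with faults ≤ 9 is 2.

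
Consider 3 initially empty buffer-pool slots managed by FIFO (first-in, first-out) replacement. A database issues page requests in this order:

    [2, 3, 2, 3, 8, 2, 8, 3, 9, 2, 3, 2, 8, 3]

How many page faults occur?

2 → miss, frames {2}
3 → miss, frames {2,3}
2 → hit
3 → hit
8 → miss, frames {2,3,8}
2 → hit
8 → hit
3 → hit
9 → miss, evict 2, frames {3,8,9}
2 → miss, evict 3, frames {8,9,2}
3 → miss, evict 8, frames {9,2,3}
2 → hit
8 → miss, evict 9, frames {2,3,8}
3 → hit
Page faults: 7.

7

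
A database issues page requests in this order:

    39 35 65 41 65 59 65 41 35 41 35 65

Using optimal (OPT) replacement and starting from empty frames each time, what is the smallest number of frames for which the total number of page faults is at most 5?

4

f=1: 12 faults
f=2: 8 faults
f=3: 6 faults
f=4: 5 faults
f=5: 5 faults
Smallest f with faults ≤ 5 is 4.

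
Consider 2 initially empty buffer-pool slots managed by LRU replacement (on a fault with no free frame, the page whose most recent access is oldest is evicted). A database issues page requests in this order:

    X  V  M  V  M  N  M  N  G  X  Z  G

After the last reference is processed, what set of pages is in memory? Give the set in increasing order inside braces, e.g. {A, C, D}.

{G, Z}

X → fault, frames [X]
V → fault, frames [X, V]
M → fault, evict X, frames [V, M]
V → hit
M → hit
N → fault, evict V, frames [M, N]
M → hit
N → hit
G → fault, evict M, frames [N, G]
X → fault, evict N, frames [G, X]
Z → fault, evict G, frames [X, Z]
G → fault, evict X, frames [Z, G]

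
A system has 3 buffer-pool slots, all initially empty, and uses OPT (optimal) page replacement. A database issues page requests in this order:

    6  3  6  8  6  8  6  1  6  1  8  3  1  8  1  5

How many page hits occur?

10

6: miss, frames (6)
3: miss, frames (6 3)
6: hit
8: miss, frames (6 3 8)
6: hit
8: hit
6: hit
1: miss, evict 3, frames (6 8 1)
6: hit
1: hit
8: hit
3: miss, evict 6, frames (8 1 3)
1: hit
8: hit
1: hit
5: miss, evict 3, frames (8 1 5)
Hits: 10.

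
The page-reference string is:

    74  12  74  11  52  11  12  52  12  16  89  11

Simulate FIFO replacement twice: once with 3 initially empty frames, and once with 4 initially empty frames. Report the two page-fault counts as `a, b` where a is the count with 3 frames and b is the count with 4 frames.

3 frames: F F . F F . . . . F F F → 7 faults.
4 frames: F F . F F . . . . F F . → 6 faults.
6 < 7: adding a frame reduced faults, as is typical.

7, 6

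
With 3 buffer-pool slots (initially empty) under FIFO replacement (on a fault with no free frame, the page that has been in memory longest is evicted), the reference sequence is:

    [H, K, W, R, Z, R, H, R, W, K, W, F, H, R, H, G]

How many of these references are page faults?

12

H → fault, frames [H]
K → fault, frames [H, K]
W → fault, frames [H, K, W]
R → fault, evict H, frames [K, W, R]
Z → fault, evict K, frames [W, R, Z]
R → hit
H → fault, evict W, frames [R, Z, H]
R → hit
W → fault, evict R, frames [Z, H, W]
K → fault, evict Z, frames [H, W, K]
W → hit
F → fault, evict H, frames [W, K, F]
H → fault, evict W, frames [K, F, H]
R → fault, evict K, frames [F, H, R]
H → hit
G → fault, evict F, frames [H, R, G]
Page faults: 12.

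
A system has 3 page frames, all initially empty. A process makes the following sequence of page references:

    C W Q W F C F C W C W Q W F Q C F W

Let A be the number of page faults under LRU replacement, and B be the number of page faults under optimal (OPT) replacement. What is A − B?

3

Under LRU: F F F . F F . . . . . F . F . F . F → 9 faults.
Under OPT: F F F . F . . . . . . F . . . F . . → 6 faults.
A − B = 9 − 6 = 3.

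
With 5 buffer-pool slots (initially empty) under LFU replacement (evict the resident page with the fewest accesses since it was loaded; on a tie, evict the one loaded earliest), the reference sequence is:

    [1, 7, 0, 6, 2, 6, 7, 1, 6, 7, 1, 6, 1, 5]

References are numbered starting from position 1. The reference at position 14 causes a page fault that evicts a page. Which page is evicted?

pos 1: 1: miss, frames (1)
pos 2: 7: miss, frames (1 7)
pos 3: 0: miss, frames (1 7 0)
pos 4: 6: miss, frames (1 7 0 6)
pos 5: 2: miss, frames (1 7 0 6 2)
pos 6: 6: hit
pos 7: 7: hit
pos 8: 1: hit
pos 9: 6: hit
pos 10: 7: hit
pos 11: 1: hit
pos 12: 6: hit
pos 13: 1: hit
pos 14: 5: miss, evict 0, frames (1 7 6 2 5)
At position 14, page 0 is evicted.

0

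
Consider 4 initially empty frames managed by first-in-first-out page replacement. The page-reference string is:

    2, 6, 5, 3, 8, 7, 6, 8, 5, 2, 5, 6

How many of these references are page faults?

9

2 → miss, frames [2]
6 → miss, frames [2, 6]
5 → miss, frames [2, 6, 5]
3 → miss, frames [2, 6, 5, 3]
8 → miss, evict 2, frames [6, 5, 3, 8]
7 → miss, evict 6, frames [5, 3, 8, 7]
6 → miss, evict 5, frames [3, 8, 7, 6]
8 → hit
5 → miss, evict 3, frames [8, 7, 6, 5]
2 → miss, evict 8, frames [7, 6, 5, 2]
5 → hit
6 → hit
Page faults: 9.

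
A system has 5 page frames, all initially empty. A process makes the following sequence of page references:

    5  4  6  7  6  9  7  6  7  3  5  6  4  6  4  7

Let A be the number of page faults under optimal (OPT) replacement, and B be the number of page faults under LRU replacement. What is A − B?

Under OPT: F F F F . F . . . F . . . . . . → 6 faults.
Under LRU: F F F F . F . . . F F . F . . . → 8 faults.
A − B = 6 − 8 = -2.

-2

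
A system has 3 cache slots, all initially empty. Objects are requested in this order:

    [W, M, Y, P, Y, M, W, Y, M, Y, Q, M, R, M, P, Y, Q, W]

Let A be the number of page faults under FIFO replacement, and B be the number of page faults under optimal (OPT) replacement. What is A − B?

4

Under FIFO: F F F F . . F . F F F . F F F F F F → 14 faults.
Under OPT: F F F F . . F . . . F . F . F . F F → 10 faults.
A − B = 14 − 10 = 4.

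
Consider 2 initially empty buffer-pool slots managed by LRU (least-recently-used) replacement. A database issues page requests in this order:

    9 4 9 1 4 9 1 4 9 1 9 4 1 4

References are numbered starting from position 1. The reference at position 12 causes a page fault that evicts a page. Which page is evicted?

pos 1: 9 -> miss, frames {9}
pos 2: 4 -> miss, frames {9,4}
pos 3: 9 -> hit
pos 4: 1 -> miss, evict 4, frames {9,1}
pos 5: 4 -> miss, evict 9, frames {1,4}
pos 6: 9 -> miss, evict 1, frames {4,9}
pos 7: 1 -> miss, evict 4, frames {9,1}
pos 8: 4 -> miss, evict 9, frames {1,4}
pos 9: 9 -> miss, evict 1, frames {4,9}
pos 10: 1 -> miss, evict 4, frames {9,1}
pos 11: 9 -> hit
pos 12: 4 -> miss, evict 1, frames {9,4}
At position 12, page 1 is evicted.

1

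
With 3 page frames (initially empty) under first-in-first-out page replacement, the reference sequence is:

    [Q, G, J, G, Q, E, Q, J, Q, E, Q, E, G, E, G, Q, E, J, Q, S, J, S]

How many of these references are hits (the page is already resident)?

14

Q -> fault, frames [Q]
G -> fault, frames [Q, G]
J -> fault, frames [Q, G, J]
G -> hit
Q -> hit
E -> fault, evict Q, frames [G, J, E]
Q -> fault, evict G, frames [J, E, Q]
J -> hit
Q -> hit
E -> hit
Q -> hit
E -> hit
G -> fault, evict J, frames [E, Q, G]
E -> hit
G -> hit
Q -> hit
E -> hit
J -> fault, evict E, frames [Q, G, J]
Q -> hit
S -> fault, evict Q, frames [G, J, S]
J -> hit
S -> hit
Hits: 14.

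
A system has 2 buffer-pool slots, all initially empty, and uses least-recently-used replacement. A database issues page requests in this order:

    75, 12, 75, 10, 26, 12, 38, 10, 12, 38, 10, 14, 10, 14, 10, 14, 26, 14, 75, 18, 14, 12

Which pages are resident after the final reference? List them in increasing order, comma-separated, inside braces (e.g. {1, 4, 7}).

75 -> miss, frames [75]
12 -> miss, frames [75, 12]
75 -> hit
10 -> miss, evict 12, frames [75, 10]
26 -> miss, evict 75, frames [10, 26]
12 -> miss, evict 10, frames [26, 12]
38 -> miss, evict 26, frames [12, 38]
10 -> miss, evict 12, frames [38, 10]
12 -> miss, evict 38, frames [10, 12]
38 -> miss, evict 10, frames [12, 38]
10 -> miss, evict 12, frames [38, 10]
14 -> miss, evict 38, frames [10, 14]
10 -> hit
14 -> hit
10 -> hit
14 -> hit
26 -> miss, evict 10, frames [14, 26]
14 -> hit
75 -> miss, evict 26, frames [14, 75]
18 -> miss, evict 14, frames [75, 18]
14 -> miss, evict 75, frames [18, 14]
12 -> miss, evict 18, frames [14, 12]

{12, 14}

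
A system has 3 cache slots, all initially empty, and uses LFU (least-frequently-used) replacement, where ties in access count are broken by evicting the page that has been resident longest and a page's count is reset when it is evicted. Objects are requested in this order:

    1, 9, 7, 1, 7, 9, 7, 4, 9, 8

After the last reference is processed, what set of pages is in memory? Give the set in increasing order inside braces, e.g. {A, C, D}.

{7, 8, 9}

1 -> fault, frames {1}
9 -> fault, frames {1,9}
7 -> fault, frames {1,9,7}
1 -> hit
7 -> hit
9 -> hit
7 -> hit
4 -> fault, evict 1, frames {9,7,4}
9 -> hit
8 -> fault, evict 4, frames {9,7,8}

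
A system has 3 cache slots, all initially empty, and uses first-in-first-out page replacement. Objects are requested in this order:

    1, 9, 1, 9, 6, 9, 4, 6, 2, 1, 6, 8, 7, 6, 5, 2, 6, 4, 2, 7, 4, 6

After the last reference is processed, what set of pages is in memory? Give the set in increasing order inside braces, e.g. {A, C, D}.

1 -> fault, frames {1}
9 -> fault, frames {1,9}
1 -> hit
9 -> hit
6 -> fault, frames {1,9,6}
9 -> hit
4 -> fault, evict 1, frames {9,6,4}
6 -> hit
2 -> fault, evict 9, frames {6,4,2}
1 -> fault, evict 6, frames {4,2,1}
6 -> fault, evict 4, frames {2,1,6}
8 -> fault, evict 2, frames {1,6,8}
7 -> fault, evict 1, frames {6,8,7}
6 -> hit
5 -> fault, evict 6, frames {8,7,5}
2 -> fault, evict 8, frames {7,5,2}
6 -> fault, evict 7, frames {5,2,6}
4 -> fault, evict 5, frames {2,6,4}
2 -> hit
7 -> fault, evict 2, frames {6,4,7}
4 -> hit
6 -> hit

{4, 6, 7}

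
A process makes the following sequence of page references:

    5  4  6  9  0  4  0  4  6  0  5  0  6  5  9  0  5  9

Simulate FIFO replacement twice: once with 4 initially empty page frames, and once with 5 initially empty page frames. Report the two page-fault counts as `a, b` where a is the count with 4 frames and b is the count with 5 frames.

4 frames: F F F F F . . . . . F . . . . . . . → 6 faults.
5 frames: F F F F F . . . . . . . . . . . . . → 5 faults.
5 < 6: adding a frame reduced faults, as is typical.

6, 5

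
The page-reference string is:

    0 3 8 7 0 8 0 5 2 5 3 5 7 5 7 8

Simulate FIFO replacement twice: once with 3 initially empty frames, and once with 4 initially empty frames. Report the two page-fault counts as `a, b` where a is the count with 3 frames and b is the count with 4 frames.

3 frames: F F F F F . . F F . F . F F . F → 11 faults.
4 frames: F F F F . . . F F . F . . . . F → 8 faults.
8 < 11: adding a frame reduced faults, as is typical.

11, 8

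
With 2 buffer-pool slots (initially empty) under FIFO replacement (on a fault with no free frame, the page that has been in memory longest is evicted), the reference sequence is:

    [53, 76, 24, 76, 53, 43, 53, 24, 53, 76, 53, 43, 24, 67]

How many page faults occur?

11

53: miss, frames [53]
76: miss, frames [53, 76]
24: miss, evict 53, frames [76, 24]
76: hit
53: miss, evict 76, frames [24, 53]
43: miss, evict 24, frames [53, 43]
53: hit
24: miss, evict 53, frames [43, 24]
53: miss, evict 43, frames [24, 53]
76: miss, evict 24, frames [53, 76]
53: hit
43: miss, evict 53, frames [76, 43]
24: miss, evict 76, frames [43, 24]
67: miss, evict 43, frames [24, 67]
Page faults: 11.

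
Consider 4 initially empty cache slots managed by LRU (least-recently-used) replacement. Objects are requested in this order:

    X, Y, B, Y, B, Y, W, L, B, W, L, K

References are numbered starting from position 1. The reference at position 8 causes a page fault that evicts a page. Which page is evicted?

pos 1: X -> miss, frames {X}
pos 2: Y -> miss, frames {X,Y}
pos 3: B -> miss, frames {X,Y,B}
pos 4: Y -> hit
pos 5: B -> hit
pos 6: Y -> hit
pos 7: W -> miss, frames {X,B,Y,W}
pos 8: L -> miss, evict X, frames {B,Y,W,L}
At position 8, page X is evicted.

X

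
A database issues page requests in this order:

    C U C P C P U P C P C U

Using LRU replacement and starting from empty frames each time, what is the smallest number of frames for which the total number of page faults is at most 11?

2

f=1: 12 faults
f=2: 6 faults
f=3: 3 faults
Smallest f with faults ≤ 11 is 2.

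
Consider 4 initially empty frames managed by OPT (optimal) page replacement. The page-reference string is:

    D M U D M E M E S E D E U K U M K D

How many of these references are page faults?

D -> miss, frames {D}
M -> miss, frames {D,M}
U -> miss, frames {D,M,U}
D -> hit
M -> hit
E -> miss, frames {D,M,U,E}
M -> hit
E -> hit
S -> miss, evict M, frames {D,U,E,S}
E -> hit
D -> hit
E -> hit
U -> hit
K -> miss, evict S, frames {D,U,E,K}
U -> hit
M -> miss, evict E, frames {D,U,K,M}
K -> hit
D -> hit
Page faults: 7.

7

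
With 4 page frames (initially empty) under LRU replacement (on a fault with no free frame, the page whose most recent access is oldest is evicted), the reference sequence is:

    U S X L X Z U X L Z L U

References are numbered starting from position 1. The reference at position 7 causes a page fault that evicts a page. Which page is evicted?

S

pos 1: U -> fault, frames (U)
pos 2: S -> fault, frames (U S)
pos 3: X -> fault, frames (U S X)
pos 4: L -> fault, frames (U S X L)
pos 5: X -> hit
pos 6: Z -> fault, evict U, frames (S L X Z)
pos 7: U -> fault, evict S, frames (L X Z U)
At position 7, page S is evicted.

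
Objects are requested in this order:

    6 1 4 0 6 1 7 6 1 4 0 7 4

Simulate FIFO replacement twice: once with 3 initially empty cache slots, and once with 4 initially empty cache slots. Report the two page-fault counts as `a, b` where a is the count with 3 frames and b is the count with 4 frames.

9, 10

3 frames: F F F F F F F . . F F . . → 9 faults.
4 frames: F F F F . . F F F F F F . → 10 faults.
10 > 9: adding a frame increased faults — Belady's anomaly.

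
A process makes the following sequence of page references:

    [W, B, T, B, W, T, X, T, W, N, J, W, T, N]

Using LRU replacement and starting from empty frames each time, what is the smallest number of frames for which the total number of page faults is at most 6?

4

f=1: 14 faults
f=2: 12 faults
f=3: 8 faults
f=4: 6 faults
f=5: 6 faults
f=6: 6 faults
Smallest f with faults ≤ 6 is 4.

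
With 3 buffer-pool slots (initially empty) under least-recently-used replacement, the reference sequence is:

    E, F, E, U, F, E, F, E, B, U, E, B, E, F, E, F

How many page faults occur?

E → fault, frames [E]
F → fault, frames [E, F]
E → hit
U → fault, frames [F, E, U]
F → hit
E → hit
F → hit
E → hit
B → fault, evict U, frames [F, E, B]
U → fault, evict F, frames [E, B, U]
E → hit
B → hit
E → hit
F → fault, evict U, frames [B, E, F]
E → hit
F → hit
Page faults: 6.

6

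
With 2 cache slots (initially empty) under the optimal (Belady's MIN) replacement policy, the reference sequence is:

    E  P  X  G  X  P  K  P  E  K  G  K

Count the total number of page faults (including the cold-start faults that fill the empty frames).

E -> fault, frames [E]
P -> fault, frames [E, P]
X -> fault, evict E, frames [P, X]
G -> fault, evict P, frames [X, G]
X -> hit
P -> fault, evict X, frames [G, P]
K -> fault, evict G, frames [P, K]
P -> hit
E -> fault, evict P, frames [K, E]
K -> hit
G -> fault, evict E, frames [K, G]
K -> hit
Page faults: 8.

8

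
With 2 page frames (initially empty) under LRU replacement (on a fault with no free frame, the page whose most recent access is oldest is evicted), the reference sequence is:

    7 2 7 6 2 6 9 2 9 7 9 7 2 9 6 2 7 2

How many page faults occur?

12

7 -> fault, frames (7)
2 -> fault, frames (7 2)
7 -> hit
6 -> fault, evict 2, frames (7 6)
2 -> fault, evict 7, frames (6 2)
6 -> hit
9 -> fault, evict 2, frames (6 9)
2 -> fault, evict 6, frames (9 2)
9 -> hit
7 -> fault, evict 2, frames (9 7)
9 -> hit
7 -> hit
2 -> fault, evict 9, frames (7 2)
9 -> fault, evict 7, frames (2 9)
6 -> fault, evict 2, frames (9 6)
2 -> fault, evict 9, frames (6 2)
7 -> fault, evict 6, frames (2 7)
2 -> hit
Page faults: 12.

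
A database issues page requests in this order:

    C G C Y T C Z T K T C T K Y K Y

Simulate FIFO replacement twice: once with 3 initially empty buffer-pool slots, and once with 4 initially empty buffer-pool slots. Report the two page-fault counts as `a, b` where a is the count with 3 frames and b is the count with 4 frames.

11, 8

3 frames: F F . F F F F . F F F . . F F . → 11 faults.
4 frames: F F . F F . F . F . F . . F . . → 8 faults.
8 < 11: adding a frame reduced faults, as is typical.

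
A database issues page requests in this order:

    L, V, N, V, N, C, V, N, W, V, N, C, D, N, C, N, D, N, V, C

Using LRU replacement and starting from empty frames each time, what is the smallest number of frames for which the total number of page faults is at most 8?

f=1: 20 faults
f=2: 16 faults
f=3: 9 faults
f=4: 6 faults
f=5: 6 faults
f=6: 6 faults
Smallest f with faults ≤ 8 is 4.

4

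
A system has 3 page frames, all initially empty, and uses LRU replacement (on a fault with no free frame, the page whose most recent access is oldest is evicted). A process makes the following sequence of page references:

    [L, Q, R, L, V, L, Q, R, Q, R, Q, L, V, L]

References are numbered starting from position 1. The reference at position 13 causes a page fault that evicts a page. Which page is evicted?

pos 1: L -> miss, frames [L]
pos 2: Q -> miss, frames [L, Q]
pos 3: R -> miss, frames [L, Q, R]
pos 4: L -> hit
pos 5: V -> miss, evict Q, frames [R, L, V]
pos 6: L -> hit
pos 7: Q -> miss, evict R, frames [V, L, Q]
pos 8: R -> miss, evict V, frames [L, Q, R]
pos 9: Q -> hit
pos 10: R -> hit
pos 11: Q -> hit
pos 12: L -> hit
pos 13: V -> miss, evict R, frames [Q, L, V]
At position 13, page R is evicted.

R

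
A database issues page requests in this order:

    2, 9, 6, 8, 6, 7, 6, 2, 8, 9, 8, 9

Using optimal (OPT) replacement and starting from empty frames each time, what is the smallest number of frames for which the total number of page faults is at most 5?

f=1: 12 faults
f=2: 8 faults
f=3: 7 faults
f=4: 6 faults
f=5: 5 faults
Smallest f with faults ≤ 5 is 5.

5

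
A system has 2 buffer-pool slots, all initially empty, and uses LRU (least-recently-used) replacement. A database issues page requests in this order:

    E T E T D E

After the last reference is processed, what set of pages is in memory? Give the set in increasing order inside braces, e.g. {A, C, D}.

E: miss, frames (E)
T: miss, frames (E T)
E: hit
T: hit
D: miss, evict E, frames (T D)
E: miss, evict T, frames (D E)

{D, E}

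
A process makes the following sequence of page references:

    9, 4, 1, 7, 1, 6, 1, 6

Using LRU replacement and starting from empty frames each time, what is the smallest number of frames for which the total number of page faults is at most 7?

f=1: 8 faults
f=2: 5 faults
f=3: 5 faults
f=4: 5 faults
f=5: 5 faults
Smallest f with faults ≤ 7 is 2.

2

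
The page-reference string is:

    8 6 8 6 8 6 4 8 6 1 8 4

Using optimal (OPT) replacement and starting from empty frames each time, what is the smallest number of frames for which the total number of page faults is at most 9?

f=1: 12 faults
f=2: 6 faults
f=3: 4 faults
f=4: 4 faults
Smallest f with faults ≤ 9 is 2.

2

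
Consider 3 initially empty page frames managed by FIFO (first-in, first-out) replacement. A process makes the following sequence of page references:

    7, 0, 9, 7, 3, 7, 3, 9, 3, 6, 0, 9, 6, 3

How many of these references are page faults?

7 → miss, frames [7]
0 → miss, frames [7, 0]
9 → miss, frames [7, 0, 9]
7 → hit
3 → miss, evict 7, frames [0, 9, 3]
7 → miss, evict 0, frames [9, 3, 7]
3 → hit
9 → hit
3 → hit
6 → miss, evict 9, frames [3, 7, 6]
0 → miss, evict 3, frames [7, 6, 0]
9 → miss, evict 7, frames [6, 0, 9]
6 → hit
3 → miss, evict 6, frames [0, 9, 3]
Page faults: 9.

9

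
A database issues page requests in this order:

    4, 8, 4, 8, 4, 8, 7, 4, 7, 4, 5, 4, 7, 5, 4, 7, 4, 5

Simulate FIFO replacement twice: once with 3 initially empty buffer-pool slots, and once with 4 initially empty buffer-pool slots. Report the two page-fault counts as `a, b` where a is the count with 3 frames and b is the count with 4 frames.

5, 4

3 frames: F F . . . . F . . . F F . . . . . . → 5 faults.
4 frames: F F . . . . F . . . F . . . . . . . → 4 faults.
4 < 5: adding a frame reduced faults, as is typical.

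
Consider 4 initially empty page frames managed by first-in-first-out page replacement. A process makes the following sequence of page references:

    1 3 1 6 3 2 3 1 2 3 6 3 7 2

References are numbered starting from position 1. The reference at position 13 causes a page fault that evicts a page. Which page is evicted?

pos 1: 1 → miss, frames {1}
pos 2: 3 → miss, frames {1,3}
pos 3: 1 → hit
pos 4: 6 → miss, frames {1,3,6}
pos 5: 3 → hit
pos 6: 2 → miss, frames {1,3,6,2}
pos 7: 3 → hit
pos 8: 1 → hit
pos 9: 2 → hit
pos 10: 3 → hit
pos 11: 6 → hit
pos 12: 3 → hit
pos 13: 7 → miss, evict 1, frames {3,6,2,7}
At position 13, page 1 is evicted.

1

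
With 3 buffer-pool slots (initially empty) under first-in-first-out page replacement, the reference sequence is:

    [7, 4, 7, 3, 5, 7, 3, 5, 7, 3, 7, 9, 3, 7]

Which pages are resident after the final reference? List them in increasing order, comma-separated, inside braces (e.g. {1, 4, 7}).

{3, 7, 9}

7 -> miss, frames [7]
4 -> miss, frames [7, 4]
7 -> hit
3 -> miss, frames [7, 4, 3]
5 -> miss, evict 7, frames [4, 3, 5]
7 -> miss, evict 4, frames [3, 5, 7]
3 -> hit
5 -> hit
7 -> hit
3 -> hit
7 -> hit
9 -> miss, evict 3, frames [5, 7, 9]
3 -> miss, evict 5, frames [7, 9, 3]
7 -> hit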